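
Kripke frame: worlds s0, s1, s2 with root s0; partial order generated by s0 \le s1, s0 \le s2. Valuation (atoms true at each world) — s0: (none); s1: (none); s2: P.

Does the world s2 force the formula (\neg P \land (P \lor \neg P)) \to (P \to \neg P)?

s2 \Vdash (\neg P \land (P \lor \neg P)) \to (P \to \neg P) vacuously: no world accessible from s2 forces the antecedent \neg P \land (P \lor \neg P).

Yes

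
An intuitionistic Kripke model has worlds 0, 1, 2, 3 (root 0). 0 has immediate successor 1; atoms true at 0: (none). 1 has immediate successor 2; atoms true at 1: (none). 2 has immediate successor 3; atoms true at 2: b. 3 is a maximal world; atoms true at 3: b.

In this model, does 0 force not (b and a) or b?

0 forces not (b and a) or b via the disjunct not (b and a).

Yes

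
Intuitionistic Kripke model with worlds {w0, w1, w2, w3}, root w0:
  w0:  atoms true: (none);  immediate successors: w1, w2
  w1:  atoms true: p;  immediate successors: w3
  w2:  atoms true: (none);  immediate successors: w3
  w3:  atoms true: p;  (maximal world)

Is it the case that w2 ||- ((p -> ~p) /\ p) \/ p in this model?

w2 ||-/- ((p -> ~p) /\ p) \/ p: neither disjunct is forced at w2.
w2 ||-/- (p -> ~p) /\ p since w2 fails p -> ~p.

No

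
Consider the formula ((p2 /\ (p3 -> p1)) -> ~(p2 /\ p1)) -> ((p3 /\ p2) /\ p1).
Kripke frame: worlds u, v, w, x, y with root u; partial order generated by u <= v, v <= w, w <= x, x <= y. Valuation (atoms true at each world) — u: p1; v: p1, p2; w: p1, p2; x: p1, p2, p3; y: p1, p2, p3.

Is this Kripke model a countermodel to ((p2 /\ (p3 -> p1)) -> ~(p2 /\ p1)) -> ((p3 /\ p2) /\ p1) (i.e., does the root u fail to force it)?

u ||- ((p2 /\ (p3 -> p1)) -> ~(p2 /\ p1)) -> ((p3 /\ p2) /\ p1) vacuously: no world accessible from u forces the antecedent (p2 /\ (p3 -> p1)) -> ~(p2 /\ p1).
So the root u forces ((p2 /\ (p3 -> p1)) -> ~(p2 /\ p1)) -> ((p3 /\ p2) /\ p1); the model is not a countermodel.

No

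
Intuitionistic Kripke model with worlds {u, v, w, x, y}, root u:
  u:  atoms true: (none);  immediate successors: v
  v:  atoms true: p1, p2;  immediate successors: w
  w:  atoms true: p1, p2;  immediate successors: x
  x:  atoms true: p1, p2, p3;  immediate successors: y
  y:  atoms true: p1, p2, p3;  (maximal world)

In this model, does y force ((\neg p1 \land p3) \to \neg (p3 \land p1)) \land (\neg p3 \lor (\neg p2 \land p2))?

No

y \nVdash ((\neg p1 \land p3) \to \neg (p3 \land p1)) \land (\neg p3 \lor (\neg p2 \land p2)) since y fails \neg p3 \lor (\neg p2 \land p2).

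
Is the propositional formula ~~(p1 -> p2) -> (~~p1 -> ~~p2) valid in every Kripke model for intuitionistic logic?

This is the distribution of double negation over implication, which is intuitionistically derivable.
Assume ~~(p1 -> p2) and ~~p1; suppose ~p2. Then p1 -> p2 would give ~p1 (by contraposition), contradicting ~~p1; so ~(p1 -> p2), contradicting ~~(p1 -> p2). Hence ~~p2.

Yes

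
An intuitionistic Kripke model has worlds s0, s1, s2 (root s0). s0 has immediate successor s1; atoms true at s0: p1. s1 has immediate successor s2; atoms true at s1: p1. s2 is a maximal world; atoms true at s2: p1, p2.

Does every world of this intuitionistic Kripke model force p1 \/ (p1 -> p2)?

s0 ||- p1 \/ (p1 -> p2) via the disjunct p1.
Since the root s0 forces p1 \/ (p1 -> p2) and forcing is persistent (monotone upward), every world forces it.

Yes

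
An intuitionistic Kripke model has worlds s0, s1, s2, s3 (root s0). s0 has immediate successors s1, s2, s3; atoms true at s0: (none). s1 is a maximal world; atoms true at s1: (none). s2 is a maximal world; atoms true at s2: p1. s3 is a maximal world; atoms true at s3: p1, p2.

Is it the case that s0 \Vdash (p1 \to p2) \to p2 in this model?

No

s0 \nVdash (p1 \to p2) \to p2: at the accessible world s1, s1 \Vdash p1 \to p2 but s1 \nVdash p2.
s1 lacks atom p2, so s1 \nVdash p2.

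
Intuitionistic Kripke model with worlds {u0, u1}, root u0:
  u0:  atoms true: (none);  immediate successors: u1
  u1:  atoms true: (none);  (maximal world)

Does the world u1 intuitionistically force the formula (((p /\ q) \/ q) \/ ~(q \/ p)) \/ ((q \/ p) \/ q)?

u1 ||- (((p /\ q) \/ q) \/ ~(q \/ p)) \/ ((q \/ p) \/ q) via the disjunct ((p /\ q) \/ q) \/ ~(q \/ p).

Yes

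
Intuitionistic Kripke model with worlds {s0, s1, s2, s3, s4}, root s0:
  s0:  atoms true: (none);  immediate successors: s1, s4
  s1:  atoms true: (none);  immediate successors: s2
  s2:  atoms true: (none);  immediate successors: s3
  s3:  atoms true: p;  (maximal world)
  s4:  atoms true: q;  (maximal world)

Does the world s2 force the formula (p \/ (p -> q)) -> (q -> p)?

s2 ||- (p \/ (p -> q)) -> (q -> p): every world accessible from s2 that forces p \/ (p -> q) (namely s3) also forces q -> p.

Yes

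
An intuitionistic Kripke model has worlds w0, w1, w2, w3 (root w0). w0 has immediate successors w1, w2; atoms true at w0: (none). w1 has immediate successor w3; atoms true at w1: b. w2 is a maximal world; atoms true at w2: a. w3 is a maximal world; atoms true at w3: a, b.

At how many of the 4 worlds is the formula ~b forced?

w0: does not force it — w0 ||-/- ~b since w1 is accessible from w0 and w1 ||- b.
w1: does not force it — w1 ||-/- ~b since w1 is accessible from w1 and w1 ||- b.
w2: forces it.
w3: does not force it.
Worlds forcing the formula: {w2}.

1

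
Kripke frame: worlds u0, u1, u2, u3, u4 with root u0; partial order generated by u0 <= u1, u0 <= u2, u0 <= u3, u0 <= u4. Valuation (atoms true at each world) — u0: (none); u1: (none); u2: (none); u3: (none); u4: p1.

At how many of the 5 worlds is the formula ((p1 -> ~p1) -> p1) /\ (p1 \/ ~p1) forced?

1

u0: does not force it — u0 ||-/- ((p1 -> ~p1) -> p1) /\ (p1 \/ ~p1) since u0 fails (p1 -> ~p1) -> p1.
u1: does not force it.
u2: does not force it.
u3: does not force it.
u4: forces it.
Worlds forcing the formula: {u4}.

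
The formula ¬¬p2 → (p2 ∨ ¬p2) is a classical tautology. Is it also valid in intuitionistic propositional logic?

No

This is a variant of double-negation elimination (deriving excluded middle from double negation), which is not intuitionistically valid.
A Kripke countermodel: worlds w0, w1; order generated by w0 ≤ w1; atoms true at each world — w0:{}; w1:{p2}.
w0 ⊮ ¬¬p2 → (p2 ∨ ¬p2): already at w0 itself, w0 ⊩ ¬¬p2 but w0 ⊮ p2 ∨ ¬p2.
w0 ⊮ p2 ∨ ¬p2: neither disjunct is forced at w0.
w0 lacks atom p2, so w0 ⊮ p2.
So the root w0 does not force the formula.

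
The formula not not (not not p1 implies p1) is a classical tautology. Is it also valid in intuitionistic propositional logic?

This is the double negation of double-negation elimination, which is intuitionistically derivable.
By Glivenko's theorem the double negation of any classical propositional tautology is intuitionistically provable; not not p1 implies p1 is classically a tautology.

Yes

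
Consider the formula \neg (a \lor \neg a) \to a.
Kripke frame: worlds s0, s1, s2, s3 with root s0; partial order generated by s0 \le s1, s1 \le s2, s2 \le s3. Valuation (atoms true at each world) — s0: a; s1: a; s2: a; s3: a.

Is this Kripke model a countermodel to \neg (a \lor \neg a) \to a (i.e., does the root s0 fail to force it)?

s0 \Vdash \neg (a \lor \neg a) \to a vacuously: no world accessible from s0 forces the antecedent \neg (a \lor \neg a).
So the root s0 forces \neg (a \lor \neg a) \to a; the model is not a countermodel.

No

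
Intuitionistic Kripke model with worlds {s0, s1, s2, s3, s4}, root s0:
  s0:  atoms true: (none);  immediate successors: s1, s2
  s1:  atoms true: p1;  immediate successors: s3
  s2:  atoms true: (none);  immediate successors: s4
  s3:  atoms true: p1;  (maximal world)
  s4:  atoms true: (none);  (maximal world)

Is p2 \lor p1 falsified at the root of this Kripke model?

s0 \nVdash p2 \lor p1: neither disjunct is forced at s0.
s0 lacks atom p2, so s0 \nVdash p2.
So the root s0 does not force p2 \lor p1; the model is a countermodel.

Yes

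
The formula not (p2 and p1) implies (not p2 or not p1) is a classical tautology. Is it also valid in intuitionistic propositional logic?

This is the constructively invalid direction of De Morgan's law for conjunction, which is not intuitionistically valid.
A Kripke countermodel: worlds u, v, w; order generated by u <= v, u <= w; atoms true at each world — u:{}; v:{p2}; w:{p1}.
u does not force not (p2 and p1) implies (not p2 or not p1): already at u itself, u forces not (p2 and p1) but u does not force not p2 or not p1.
u does not force not p2 or not p1: neither disjunct is forced at u.
u does not force not p2 since v is accessible from u and v forces p2.
So the root u does not force the formula.

No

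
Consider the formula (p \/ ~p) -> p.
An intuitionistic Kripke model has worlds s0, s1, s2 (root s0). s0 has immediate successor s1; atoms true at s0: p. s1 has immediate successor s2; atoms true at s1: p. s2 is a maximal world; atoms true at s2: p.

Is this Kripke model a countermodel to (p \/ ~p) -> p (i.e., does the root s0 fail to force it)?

No

s0 ||- (p \/ ~p) -> p: every world accessible from s0 that forces p \/ ~p (namely s0, s1, s2) also forces p.
So the root s0 forces (p \/ ~p) -> p; the model is not a countermodel.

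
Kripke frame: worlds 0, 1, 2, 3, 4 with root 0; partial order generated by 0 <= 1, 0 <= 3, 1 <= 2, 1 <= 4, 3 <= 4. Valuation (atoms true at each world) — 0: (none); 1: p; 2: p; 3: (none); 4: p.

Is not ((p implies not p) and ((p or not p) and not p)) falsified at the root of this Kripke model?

No

0 forces not ((p implies not p) and ((p or not p) and not p)): no world accessible from 0 forces (p implies not p) and ((p or not p) and not p).
So the root 0 forces not ((p implies not p) and ((p or not p) and not p)); the model is not a countermodel.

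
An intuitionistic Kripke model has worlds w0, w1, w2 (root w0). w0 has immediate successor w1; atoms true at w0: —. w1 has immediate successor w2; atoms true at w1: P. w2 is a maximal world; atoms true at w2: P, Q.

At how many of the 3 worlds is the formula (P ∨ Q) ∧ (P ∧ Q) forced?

1

w0: does not force it — w0 ⊮ (P ∨ Q) ∧ (P ∧ Q) since w0 fails P ∨ Q.
w1: does not force it — w1 ⊮ (P ∨ Q) ∧ (P ∧ Q) since w1 fails P ∧ Q.
w2: forces it.
Worlds forcing the formula: {w2}.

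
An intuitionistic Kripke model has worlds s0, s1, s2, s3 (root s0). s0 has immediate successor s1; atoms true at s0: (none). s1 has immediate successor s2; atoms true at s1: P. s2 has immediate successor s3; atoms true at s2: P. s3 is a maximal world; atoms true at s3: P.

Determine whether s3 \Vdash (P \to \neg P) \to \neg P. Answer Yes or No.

Yes

s3 \Vdash (P \to \neg P) \to \neg P vacuously: no world accessible from s3 forces the antecedent P \to \neg P.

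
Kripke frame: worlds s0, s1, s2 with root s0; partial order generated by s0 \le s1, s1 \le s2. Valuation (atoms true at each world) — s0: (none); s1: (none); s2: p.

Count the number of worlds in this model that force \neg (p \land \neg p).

3

s0: forces it.
s1: forces it.
s2: forces it.
Worlds forcing the formula: {s0, s1, s2}.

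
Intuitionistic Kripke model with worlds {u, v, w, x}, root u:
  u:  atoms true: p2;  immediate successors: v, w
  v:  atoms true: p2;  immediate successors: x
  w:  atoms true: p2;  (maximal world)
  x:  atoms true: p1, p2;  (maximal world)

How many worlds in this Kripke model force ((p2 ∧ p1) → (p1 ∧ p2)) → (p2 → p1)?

u: does not force it — u ⊮ ((p2 ∧ p1) → (p1 ∧ p2)) → (p2 → p1): already at u itself, u ⊩ (p2 ∧ p1) → (p1 ∧ p2) but u ⊮ p2 → p1.
v: does not force it.
w: does not force it.
x: forces it.
Worlds forcing the formula: {x}.

1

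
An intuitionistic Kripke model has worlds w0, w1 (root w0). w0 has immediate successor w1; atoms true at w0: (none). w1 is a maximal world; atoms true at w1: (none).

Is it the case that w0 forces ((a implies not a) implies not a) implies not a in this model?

Yes

w0 forces ((a implies not a) implies not a) implies not a: every world accessible from w0 that forces (a implies not a) implies not a (namely w0, w1) also forces not a.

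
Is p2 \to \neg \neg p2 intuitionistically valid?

This is double-negation introduction, which is intuitionistically derivable.
If a world forces p2 then every accessible world forces p2 (persistence), so none forces \neg p2; hence \neg \neg p2.

Yes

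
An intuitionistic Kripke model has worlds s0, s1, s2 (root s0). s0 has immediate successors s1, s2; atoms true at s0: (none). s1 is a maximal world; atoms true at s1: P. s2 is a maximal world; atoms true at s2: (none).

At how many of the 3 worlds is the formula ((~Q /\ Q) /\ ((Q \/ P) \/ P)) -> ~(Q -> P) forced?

s0: forces it.
s1: forces it.
s2: forces it.
Worlds forcing the formula: {s0, s1, s2}.

3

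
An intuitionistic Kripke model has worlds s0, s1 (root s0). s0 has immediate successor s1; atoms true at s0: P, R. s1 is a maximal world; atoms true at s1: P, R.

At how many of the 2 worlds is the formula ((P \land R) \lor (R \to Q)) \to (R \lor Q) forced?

s0: forces it.
s1: forces it.
Worlds forcing the formula: {s0, s1}.

2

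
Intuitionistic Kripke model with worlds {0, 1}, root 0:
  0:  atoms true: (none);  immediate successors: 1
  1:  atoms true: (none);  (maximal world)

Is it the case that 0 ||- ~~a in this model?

0 ||-/- ~~a since 0 is accessible from 0 and 0 ||- ~a.
0 ||- ~a: no world accessible from 0 forces a.

No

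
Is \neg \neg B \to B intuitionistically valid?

No

This is double-negation elimination, which is not intuitionistically valid.
A Kripke countermodel: worlds w0, w1; order generated by w0 \le w1; atoms true at each world — w0:{}; w1:{B}.
w0 \nVdash \neg \neg B \to B: already at w0 itself, w0 \Vdash \neg \neg B but w0 \nVdash B.
w0 lacks atom B, so w0 \nVdash B.
So the root w0 does not force the formula.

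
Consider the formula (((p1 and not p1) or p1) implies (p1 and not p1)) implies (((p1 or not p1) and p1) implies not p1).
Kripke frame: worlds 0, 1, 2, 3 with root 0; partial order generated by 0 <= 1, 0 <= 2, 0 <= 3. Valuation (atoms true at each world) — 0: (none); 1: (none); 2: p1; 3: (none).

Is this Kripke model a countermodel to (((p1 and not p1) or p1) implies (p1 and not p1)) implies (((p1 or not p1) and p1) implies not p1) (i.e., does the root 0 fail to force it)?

No

0 forces (((p1 and not p1) or p1) implies (p1 and not p1)) implies (((p1 or not p1) and p1) implies not p1): every world accessible from 0 that forces ((p1 and not p1) or p1) implies (p1 and not p1) (namely 1, 3) also forces ((p1 or not p1) and p1) implies not p1.
So the root 0 forces (((p1 and not p1) or p1) implies (p1 and not p1)) implies (((p1 or not p1) and p1) implies not p1); the model is not a countermodel.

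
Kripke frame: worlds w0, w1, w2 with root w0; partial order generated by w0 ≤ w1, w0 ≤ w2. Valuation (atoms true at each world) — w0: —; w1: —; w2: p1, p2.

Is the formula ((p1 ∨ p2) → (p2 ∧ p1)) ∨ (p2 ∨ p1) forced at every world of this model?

w0 ⊩ ((p1 ∨ p2) → (p2 ∧ p1)) ∨ (p2 ∨ p1) via the disjunct (p1 ∨ p2) → (p2 ∧ p1).
Since the root w0 forces ((p1 ∨ p2) → (p2 ∧ p1)) ∨ (p2 ∨ p1) and forcing is persistent (monotone upward), every world forces it.

Yes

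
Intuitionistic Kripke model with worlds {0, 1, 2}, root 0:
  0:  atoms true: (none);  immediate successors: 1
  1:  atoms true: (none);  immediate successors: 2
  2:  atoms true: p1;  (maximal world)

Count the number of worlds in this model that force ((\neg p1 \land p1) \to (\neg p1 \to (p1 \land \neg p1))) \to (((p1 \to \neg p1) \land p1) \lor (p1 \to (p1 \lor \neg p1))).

3

0: forces it.
1: forces it.
2: forces it.
Worlds forcing the formula: {0, 1, 2}.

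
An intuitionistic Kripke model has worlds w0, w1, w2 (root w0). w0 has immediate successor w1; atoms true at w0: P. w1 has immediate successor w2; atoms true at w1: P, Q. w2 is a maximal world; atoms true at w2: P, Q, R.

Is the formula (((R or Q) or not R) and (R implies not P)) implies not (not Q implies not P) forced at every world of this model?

Yes

w0 forces (((R or Q) or not R) and (R implies not P)) implies not (not Q implies not P) vacuously: no world accessible from w0 forces the antecedent ((R or Q) or not R) and (R implies not P).
Since the root w0 forces (((R or Q) or not R) and (R implies not P)) implies not (not Q implies not P) and forcing is persistent (monotone upward), every world forces it.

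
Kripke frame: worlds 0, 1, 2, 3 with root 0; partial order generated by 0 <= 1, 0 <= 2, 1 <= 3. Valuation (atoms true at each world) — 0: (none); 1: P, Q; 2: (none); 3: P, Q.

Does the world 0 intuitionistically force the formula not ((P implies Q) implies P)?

No

0 does not force not ((P implies Q) implies P) since 1 is accessible from 0 and 1 forces (P implies Q) implies P.
1 forces (P implies Q) implies P: every world accessible from 1 that forces P implies Q (namely 1, 3) also forces P.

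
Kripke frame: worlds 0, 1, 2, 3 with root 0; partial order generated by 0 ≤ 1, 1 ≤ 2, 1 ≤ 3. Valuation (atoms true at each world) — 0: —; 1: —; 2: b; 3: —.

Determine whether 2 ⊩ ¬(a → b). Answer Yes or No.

No

2 ⊮ ¬(a → b) since 2 is accessible from 2 and 2 ⊩ a → b.
2 ⊩ a → b vacuously: no world accessible from 2 forces the antecedent a.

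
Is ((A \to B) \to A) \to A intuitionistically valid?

This is Peirce's law, which is not intuitionistically valid.
A Kripke countermodel: worlds a, b; order generated by a \le b; atoms true at each world — a:{}; b:{A}.
a \nVdash ((A \to B) \to A) \to A: already at a itself, a \Vdash (A \to B) \to A but a \nVdash A.
a lacks atom A, so a \nVdash A.
So the root a does not force the formula.

No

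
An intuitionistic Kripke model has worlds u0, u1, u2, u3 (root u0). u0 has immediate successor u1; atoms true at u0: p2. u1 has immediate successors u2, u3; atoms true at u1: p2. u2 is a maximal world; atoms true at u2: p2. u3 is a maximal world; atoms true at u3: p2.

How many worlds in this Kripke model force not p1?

u0: forces it.
u1: forces it.
u2: forces it.
u3: forces it.
Worlds forcing the formula: {u0, u1, u2, u3}.

4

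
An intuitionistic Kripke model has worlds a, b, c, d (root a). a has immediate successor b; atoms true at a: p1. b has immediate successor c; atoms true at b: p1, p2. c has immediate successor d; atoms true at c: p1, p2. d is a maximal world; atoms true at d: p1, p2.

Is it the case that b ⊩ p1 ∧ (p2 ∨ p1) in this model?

Yes

b ⊩ p1 ∧ (p2 ∨ p1) since b forces both conjuncts.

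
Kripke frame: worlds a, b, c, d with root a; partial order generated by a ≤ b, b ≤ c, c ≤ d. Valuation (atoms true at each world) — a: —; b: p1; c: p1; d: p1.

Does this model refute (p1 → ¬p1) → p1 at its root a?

No

a ⊩ (p1 → ¬p1) → p1 vacuously: no world accessible from a forces the antecedent p1 → ¬p1.
So the root a forces (p1 → ¬p1) → p1; the model is not a countermodel.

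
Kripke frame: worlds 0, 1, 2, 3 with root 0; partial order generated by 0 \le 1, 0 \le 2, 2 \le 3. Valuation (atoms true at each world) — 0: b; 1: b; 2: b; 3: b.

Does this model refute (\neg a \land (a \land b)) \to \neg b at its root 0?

0 \Vdash (\neg a \land (a \land b)) \to \neg b vacuously: no world accessible from 0 forces the antecedent \neg a \land (a \land b).
So the root 0 forces (\neg a \land (a \land b)) \to \neg b; the model is not a countermodel.

No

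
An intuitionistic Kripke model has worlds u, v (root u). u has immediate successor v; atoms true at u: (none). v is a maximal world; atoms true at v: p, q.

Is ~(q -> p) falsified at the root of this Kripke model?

Yes

u ||-/- ~(q -> p) since u is accessible from u and u ||- q -> p.
u ||- q -> p: every world accessible from u that forces q (namely v) also forces p.
So the root u does not force ~(q -> p); the model is a countermodel.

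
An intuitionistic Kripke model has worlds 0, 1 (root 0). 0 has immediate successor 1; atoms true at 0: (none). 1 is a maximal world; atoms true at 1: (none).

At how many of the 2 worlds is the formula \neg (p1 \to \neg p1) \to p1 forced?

0: forces it.
1: forces it.
Worlds forcing the formula: {0, 1}.

2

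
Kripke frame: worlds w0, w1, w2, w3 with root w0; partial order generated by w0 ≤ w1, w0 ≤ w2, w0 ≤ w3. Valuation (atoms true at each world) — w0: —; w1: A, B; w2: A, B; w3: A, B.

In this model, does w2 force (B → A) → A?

Yes

w2 ⊩ (B → A) → A: every world accessible from w2 that forces B → A (namely w2) also forces A.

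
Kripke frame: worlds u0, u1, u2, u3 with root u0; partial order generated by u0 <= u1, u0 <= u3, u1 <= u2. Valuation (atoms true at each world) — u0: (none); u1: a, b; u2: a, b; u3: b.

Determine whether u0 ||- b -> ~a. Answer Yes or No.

u0 ||-/- b -> ~a: at the accessible world u1, u1 ||- b but u1 ||-/- ~a.
u1 ||-/- ~a since u1 is accessible from u1 and u1 ||- a.

No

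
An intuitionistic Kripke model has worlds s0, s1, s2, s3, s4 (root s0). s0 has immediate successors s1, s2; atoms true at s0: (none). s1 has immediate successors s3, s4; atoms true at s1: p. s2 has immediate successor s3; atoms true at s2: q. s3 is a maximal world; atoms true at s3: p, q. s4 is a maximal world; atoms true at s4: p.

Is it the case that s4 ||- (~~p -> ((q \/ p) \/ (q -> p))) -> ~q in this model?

Yes

s4 ||- (~~p -> ((q \/ p) \/ (q -> p))) -> ~q: every world accessible from s4 that forces ~~p -> ((q \/ p) \/ (q -> p)) (namely s4) also forces ~q.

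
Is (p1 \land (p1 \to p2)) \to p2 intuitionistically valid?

Yes

This is modus ponens in implicational form, which is intuitionistically derivable.
If a world forces p1 and p1 \to p2, then applying the implication at that world (which is accessible from itself) gives p2.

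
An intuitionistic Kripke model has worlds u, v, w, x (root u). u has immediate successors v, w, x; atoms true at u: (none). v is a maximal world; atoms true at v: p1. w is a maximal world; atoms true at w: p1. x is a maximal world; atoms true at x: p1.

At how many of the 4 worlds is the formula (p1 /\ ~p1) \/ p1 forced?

u: does not force it — u ||-/- (p1 /\ ~p1) \/ p1: neither disjunct is forced at u.
v: forces it.
w: forces it.
x: forces it.
Worlds forcing the formula: {v, w, x}.

3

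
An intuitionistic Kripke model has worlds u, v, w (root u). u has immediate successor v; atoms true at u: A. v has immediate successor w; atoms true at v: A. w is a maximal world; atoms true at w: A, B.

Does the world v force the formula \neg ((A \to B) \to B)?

No

v \nVdash \neg ((A \to B) \to B) since v is accessible from v and v \Vdash (A \to B) \to B.
v \Vdash (A \to B) \to B: every world accessible from v that forces A \to B (namely w) also forces B.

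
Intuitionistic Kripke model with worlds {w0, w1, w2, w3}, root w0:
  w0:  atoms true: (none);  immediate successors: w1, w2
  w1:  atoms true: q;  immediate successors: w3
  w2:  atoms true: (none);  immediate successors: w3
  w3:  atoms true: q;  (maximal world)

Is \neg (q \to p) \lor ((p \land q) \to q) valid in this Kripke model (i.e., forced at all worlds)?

w0 \Vdash \neg (q \to p) \lor ((p \land q) \to q) via the disjunct \neg (q \to p).
Since the root w0 forces \neg (q \to p) \lor ((p \land q) \to q) and forcing is persistent (monotone upward), every world forces it.

Yes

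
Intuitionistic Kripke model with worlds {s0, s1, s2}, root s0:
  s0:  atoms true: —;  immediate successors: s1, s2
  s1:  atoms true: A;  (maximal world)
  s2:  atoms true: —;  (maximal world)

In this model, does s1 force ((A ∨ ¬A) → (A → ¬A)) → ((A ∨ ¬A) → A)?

Yes

s1 ⊩ ((A ∨ ¬A) → (A → ¬A)) → ((A ∨ ¬A) → A) vacuously: no world accessible from s1 forces the antecedent (A ∨ ¬A) → (A → ¬A).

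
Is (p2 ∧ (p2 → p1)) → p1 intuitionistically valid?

Yes

This is modus ponens in implicational form, which is intuitionistically derivable.
If a world forces p2 and p2 → p1, then applying the implication at that world (which is accessible from itself) gives p1.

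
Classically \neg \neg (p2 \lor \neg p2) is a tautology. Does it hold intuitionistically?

Yes

This is the double negation of excluded middle, which is intuitionistically derivable.
Assuming \neg (p2 \lor \neg p2): from p2 we'd get p2 \lor \neg p2, so \neg p2; but then p2 \lor \neg p2 again — contradiction. Hence \neg \neg (p2 \lor \neg p2).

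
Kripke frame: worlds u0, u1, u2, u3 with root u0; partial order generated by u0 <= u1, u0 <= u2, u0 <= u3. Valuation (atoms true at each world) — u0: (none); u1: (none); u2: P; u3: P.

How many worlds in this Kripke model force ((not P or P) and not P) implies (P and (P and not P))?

2

u0: does not force it — u0 does not force ((not P or P) and not P) implies (P and (P and not P)): at the accessible world u1, u1 forces (not P or P) and not P but u1 does not force P and (P and not P).
u1: does not force it — u1 does not force ((not P or P) and not P) implies (P and (P and not P)): already at u1 itself, u1 forces (not P or P) and not P but u1 does not force P and (P and not P).
u2: forces it.
u3: forces it.
Worlds forcing the formula: {u2, u3}.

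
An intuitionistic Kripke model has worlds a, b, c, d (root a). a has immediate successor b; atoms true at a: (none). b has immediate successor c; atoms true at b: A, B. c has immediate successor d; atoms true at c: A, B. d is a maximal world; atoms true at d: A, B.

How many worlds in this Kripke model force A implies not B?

a: does not force it — a does not force A implies not B: at the accessible world b, b forces A but b does not force not B.
b: does not force it — b does not force A implies not B: already at b itself, b forces A but b does not force not B.
c: does not force it — c does not force A implies not B: already at c itself, c forces A but c does not force not B.
d: does not force it.
Worlds forcing the formula: { }.

0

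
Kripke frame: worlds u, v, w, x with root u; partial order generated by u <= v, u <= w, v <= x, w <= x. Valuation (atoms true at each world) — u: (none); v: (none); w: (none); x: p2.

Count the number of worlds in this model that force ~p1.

4

u: forces it.
v: forces it.
w: forces it.
x: forces it.
Worlds forcing the formula: {u, v, w, x}.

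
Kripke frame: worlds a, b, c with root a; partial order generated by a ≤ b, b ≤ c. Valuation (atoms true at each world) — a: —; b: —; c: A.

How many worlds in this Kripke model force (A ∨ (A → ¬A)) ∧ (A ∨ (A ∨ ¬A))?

1

a: does not force it — a ⊮ (A ∨ (A → ¬A)) ∧ (A ∨ (A ∨ ¬A)) since a fails A ∨ (A → ¬A).
b: does not force it.
c: forces it.
Worlds forcing the formula: {c}.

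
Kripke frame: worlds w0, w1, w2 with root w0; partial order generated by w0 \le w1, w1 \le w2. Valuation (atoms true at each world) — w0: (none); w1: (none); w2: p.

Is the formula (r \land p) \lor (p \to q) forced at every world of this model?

No

Not every world: w0 \nVdash (r \land p) \lor (p \to q).
w0 \nVdash (r \land p) \lor (p \to q): neither disjunct is forced at w0.
w0 \nVdash r \land p since w0 fails r.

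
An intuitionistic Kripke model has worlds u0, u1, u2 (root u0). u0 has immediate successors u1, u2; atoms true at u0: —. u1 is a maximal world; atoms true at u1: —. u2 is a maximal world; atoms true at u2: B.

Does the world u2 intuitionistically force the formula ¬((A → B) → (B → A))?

u2 ⊩ ¬((A → B) → (B → A)): no world accessible from u2 forces (A → B) → (B → A).

Yes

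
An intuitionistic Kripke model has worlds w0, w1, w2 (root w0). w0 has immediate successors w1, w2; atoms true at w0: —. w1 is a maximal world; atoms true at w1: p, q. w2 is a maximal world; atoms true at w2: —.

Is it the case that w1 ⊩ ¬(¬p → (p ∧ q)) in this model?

No

w1 ⊮ ¬(¬p → (p ∧ q)) since w1 is accessible from w1 and w1 ⊩ ¬p → (p ∧ q).
w1 ⊩ ¬p → (p ∧ q) vacuously: no world accessible from w1 forces the antecedent ¬p.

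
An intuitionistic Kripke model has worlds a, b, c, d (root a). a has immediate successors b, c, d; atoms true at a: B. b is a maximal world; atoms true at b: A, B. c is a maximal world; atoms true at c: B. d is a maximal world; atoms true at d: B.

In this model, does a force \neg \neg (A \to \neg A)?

No

a \nVdash \neg \neg (A \to \neg A) since b is accessible from a and b \Vdash \neg (A \to \neg A).
b \Vdash \neg (A \to \neg A): no world accessible from b forces A \to \neg A.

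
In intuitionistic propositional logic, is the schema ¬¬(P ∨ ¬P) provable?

Yes

This is the double negation of excluded middle, which is intuitionistically derivable.
Assuming ¬(P ∨ ¬P): from P we'd get P ∨ ¬P, so ¬P; but then P ∨ ¬P again — contradiction. Hence ¬¬(P ∨ ¬P).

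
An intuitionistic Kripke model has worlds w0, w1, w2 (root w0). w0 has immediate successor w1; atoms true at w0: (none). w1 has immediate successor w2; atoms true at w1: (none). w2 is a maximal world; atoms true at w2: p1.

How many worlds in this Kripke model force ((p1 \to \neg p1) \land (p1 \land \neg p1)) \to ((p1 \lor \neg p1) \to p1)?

w0: forces it.
w1: forces it.
w2: forces it.
Worlds forcing the formula: {w0, w1, w2}.

3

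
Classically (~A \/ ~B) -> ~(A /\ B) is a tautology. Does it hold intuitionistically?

This is a constructively valid De Morgan direction (disjunction of negations to negated conjunction), which is intuitionistically derivable.
If ~A holds at a world then no accessible world forces A, hence none forces A /\ B; likewise for ~B.

Yes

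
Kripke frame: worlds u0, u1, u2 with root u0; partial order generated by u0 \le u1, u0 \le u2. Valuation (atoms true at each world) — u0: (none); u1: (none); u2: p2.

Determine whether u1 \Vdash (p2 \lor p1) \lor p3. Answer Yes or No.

u1 \nVdash (p2 \lor p1) \lor p3: neither disjunct is forced at u1.
u1 \nVdash p2 \lor p1: neither disjunct is forced at u1.
u1 lacks atom p2, so u1 \nVdash p2.

No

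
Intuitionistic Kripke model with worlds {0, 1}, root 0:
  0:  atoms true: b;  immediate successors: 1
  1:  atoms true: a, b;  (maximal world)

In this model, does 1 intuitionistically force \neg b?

1 \nVdash \neg b since 1 is accessible from 1 and 1 \Vdash b.

No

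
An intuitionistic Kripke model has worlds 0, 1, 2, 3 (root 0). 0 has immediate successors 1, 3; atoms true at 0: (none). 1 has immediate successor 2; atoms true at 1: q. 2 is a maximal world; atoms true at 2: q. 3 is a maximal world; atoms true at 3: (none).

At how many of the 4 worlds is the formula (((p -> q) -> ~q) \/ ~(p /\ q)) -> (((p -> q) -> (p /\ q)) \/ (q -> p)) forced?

0: does not force it — 0 ||-/- (((p -> q) -> ~q) \/ ~(p /\ q)) -> (((p -> q) -> (p /\ q)) \/ (q -> p)): already at 0 itself, 0 ||- ((p -> q) -> ~q) \/ ~(p /\ q) but 0 ||-/- ((p -> q) -> (p /\ q)) \/ (q -> p).
1: does not force it.
2: does not force it.
3: forces it.
Worlds forcing the formula: {3}.

1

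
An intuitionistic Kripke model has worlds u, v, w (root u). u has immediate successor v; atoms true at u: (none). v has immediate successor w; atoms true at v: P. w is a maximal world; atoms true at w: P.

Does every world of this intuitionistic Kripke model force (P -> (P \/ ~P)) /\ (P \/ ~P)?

Not every world: u ||-/- (P -> (P \/ ~P)) /\ (P \/ ~P).
u ||-/- (P -> (P \/ ~P)) /\ (P \/ ~P) since u fails P \/ ~P.

No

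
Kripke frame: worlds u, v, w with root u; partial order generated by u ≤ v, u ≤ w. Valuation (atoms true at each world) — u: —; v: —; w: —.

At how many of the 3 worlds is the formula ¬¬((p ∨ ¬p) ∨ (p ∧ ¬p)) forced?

3

u: forces it.
v: forces it.
w: forces it.
Worlds forcing the formula: {u, v, w}.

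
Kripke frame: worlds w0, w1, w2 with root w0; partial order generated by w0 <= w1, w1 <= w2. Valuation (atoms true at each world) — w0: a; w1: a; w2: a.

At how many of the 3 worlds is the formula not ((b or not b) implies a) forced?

w0: does not force it — w0 does not force not ((b or not b) implies a) since w0 is accessible from w0 and w0 forces (b or not b) implies a.
w1: does not force it.
w2: does not force it.
Worlds forcing the formula: { }.

0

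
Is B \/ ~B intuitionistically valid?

This is the law of excluded middle, which is not intuitionistically valid.
A Kripke countermodel: worlds 0, 1; order generated by 0 <= 1; atoms true at each world — 0:{}; 1:{B}.
0 ||-/- B \/ ~B: neither disjunct is forced at 0.
0 lacks atom B, so 0 ||-/- B.
So the root 0 does not force the formula.

No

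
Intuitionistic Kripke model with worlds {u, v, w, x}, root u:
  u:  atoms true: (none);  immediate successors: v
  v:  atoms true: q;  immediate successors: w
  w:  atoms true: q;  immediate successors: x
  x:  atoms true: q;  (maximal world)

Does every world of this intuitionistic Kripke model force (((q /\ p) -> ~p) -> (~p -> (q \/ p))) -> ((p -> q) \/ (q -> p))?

Yes

u ||- (((q /\ p) -> ~p) -> (~p -> (q \/ p))) -> ((p -> q) \/ (q -> p)): every world accessible from u that forces ((q /\ p) -> ~p) -> (~p -> (q \/ p)) (namely v, w, x) also forces (p -> q) \/ (q -> p).
Since the root u forces (((q /\ p) -> ~p) -> (~p -> (q \/ p))) -> ((p -> q) \/ (q -> p)) and forcing is persistent (monotone upward), every world forces it.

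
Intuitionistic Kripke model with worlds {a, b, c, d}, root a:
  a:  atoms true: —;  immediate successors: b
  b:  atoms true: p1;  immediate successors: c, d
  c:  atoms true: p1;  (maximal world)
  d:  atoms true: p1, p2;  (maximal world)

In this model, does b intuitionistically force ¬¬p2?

b ⊮ ¬¬p2 since c is accessible from b and c ⊩ ¬p2.
c ⊩ ¬p2: no world accessible from c forces p2.

No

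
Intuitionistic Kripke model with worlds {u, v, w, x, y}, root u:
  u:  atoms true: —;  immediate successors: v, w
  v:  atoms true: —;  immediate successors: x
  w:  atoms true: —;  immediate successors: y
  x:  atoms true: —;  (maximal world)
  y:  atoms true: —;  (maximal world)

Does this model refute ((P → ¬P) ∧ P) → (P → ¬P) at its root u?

u ⊩ ((P → ¬P) ∧ P) → (P → ¬P) vacuously: no world accessible from u forces the antecedent (P → ¬P) ∧ P.
So the root u forces ((P → ¬P) ∧ P) → (P → ¬P); the model is not a countermodel.

No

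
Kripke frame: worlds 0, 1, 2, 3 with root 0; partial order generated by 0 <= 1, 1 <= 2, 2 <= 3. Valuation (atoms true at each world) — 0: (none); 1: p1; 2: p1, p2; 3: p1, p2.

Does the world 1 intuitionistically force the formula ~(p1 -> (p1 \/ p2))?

No

1 ||-/- ~(p1 -> (p1 \/ p2)) since 1 is accessible from 1 and 1 ||- p1 -> (p1 \/ p2).
1 ||- p1 -> (p1 \/ p2): every world accessible from 1 that forces p1 (namely 1, 2, 3) also forces p1 \/ p2.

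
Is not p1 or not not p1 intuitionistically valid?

This is the weak law of excluded middle, which is not intuitionistically valid.
A Kripke countermodel: worlds s0, s1, s2; order generated by s0 <= s1, s0 <= s2; atoms true at each world — s0:{}; s1:{p1}; s2:{}.
s0 does not force not p1 or not not p1: neither disjunct is forced at s0.
s0 does not force not p1 since s1 is accessible from s0 and s1 forces p1.
So the root s0 does not force the formula.

No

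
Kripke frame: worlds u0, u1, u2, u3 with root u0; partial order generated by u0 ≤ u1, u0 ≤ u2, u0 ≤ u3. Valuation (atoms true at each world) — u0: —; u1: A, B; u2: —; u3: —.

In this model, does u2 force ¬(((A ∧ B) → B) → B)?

Yes

u2 ⊩ ¬(((A ∧ B) → B) → B): no world accessible from u2 forces ((A ∧ B) → B) → B.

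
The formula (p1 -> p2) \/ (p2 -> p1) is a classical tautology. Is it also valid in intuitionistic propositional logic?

This is the Gödel–Dummett linearity axiom, which is not intuitionistically valid.
A Kripke countermodel: worlds a, b, c; order generated by a <= b, a <= c; atoms true at each world — a:{}; b:{p1}; c:{p2}.
a ||-/- (p1 -> p2) \/ (p2 -> p1): neither disjunct is forced at a.
a ||-/- p1 -> p2: at the accessible world b, b ||- p1 but b ||-/- p2.
b lacks atom p2, so b ||-/- p2.
So the root a does not force the formula.

No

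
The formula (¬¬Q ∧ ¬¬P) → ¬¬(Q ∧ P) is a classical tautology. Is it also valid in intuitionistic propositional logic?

Yes

This is the distribution of double negation over conjunction, which is intuitionistically derivable.
Assume ¬¬Q, ¬¬P, and ¬(Q ∧ P). From Q we'd get ¬P (since Q ∧ P is refuted), contradicting ¬¬P; so ¬Q, contradicting ¬¬Q.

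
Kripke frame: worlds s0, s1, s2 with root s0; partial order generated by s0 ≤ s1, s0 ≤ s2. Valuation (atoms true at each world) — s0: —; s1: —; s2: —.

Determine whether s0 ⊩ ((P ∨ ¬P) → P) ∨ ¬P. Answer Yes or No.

s0 ⊩ ((P ∨ ¬P) → P) ∨ ¬P via the disjunct ¬P.

Yes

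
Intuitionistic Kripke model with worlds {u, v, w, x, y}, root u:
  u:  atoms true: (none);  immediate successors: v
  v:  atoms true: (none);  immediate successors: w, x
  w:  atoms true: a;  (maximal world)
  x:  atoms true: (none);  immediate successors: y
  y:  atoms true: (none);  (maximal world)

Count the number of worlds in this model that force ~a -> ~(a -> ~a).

u: does not force it — u ||-/- ~a -> ~(a -> ~a): at the accessible world x, x ||- ~a but x ||-/- ~(a -> ~a).
v: does not force it — v ||-/- ~a -> ~(a -> ~a): at the accessible world x, x ||- ~a but x ||-/- ~(a -> ~a).
w: forces it.
x: does not force it.
y: does not force it.
Worlds forcing the formula: {w}.

1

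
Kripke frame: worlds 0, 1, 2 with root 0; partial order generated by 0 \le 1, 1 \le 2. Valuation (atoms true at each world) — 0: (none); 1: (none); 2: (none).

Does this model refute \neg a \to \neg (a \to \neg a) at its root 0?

Yes

0 \nVdash \neg a \to \neg (a \to \neg a): already at 0 itself, 0 \Vdash \neg a but 0 \nVdash \neg (a \to \neg a).
0 \nVdash \neg (a \to \neg a) since 0 is accessible from 0 and 0 \Vdash a \to \neg a.
0 \Vdash a \to \neg a vacuously: no world accessible from 0 forces the antecedent a.
So the root 0 does not force \neg a \to \neg (a \to \neg a); the model is a countermodel.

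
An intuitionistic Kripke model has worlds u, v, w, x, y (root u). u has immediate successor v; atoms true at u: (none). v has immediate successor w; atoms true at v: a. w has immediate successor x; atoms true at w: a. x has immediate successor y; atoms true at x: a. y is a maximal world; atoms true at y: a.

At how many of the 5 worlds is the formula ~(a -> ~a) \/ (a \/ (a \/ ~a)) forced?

u: forces it.
v: forces it.
w: forces it.
x: forces it.
y: forces it.
Worlds forcing the formula: {u, v, w, x, y}.

5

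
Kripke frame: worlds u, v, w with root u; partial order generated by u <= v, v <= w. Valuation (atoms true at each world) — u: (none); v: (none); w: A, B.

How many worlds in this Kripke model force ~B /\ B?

0

u: does not force it — u ||-/- ~B /\ B since u fails ~B.
v: does not force it — v ||-/- ~B /\ B since v fails ~B.
w: does not force it — w ||-/- ~B /\ B since w fails ~B.
Worlds forcing the formula: { }.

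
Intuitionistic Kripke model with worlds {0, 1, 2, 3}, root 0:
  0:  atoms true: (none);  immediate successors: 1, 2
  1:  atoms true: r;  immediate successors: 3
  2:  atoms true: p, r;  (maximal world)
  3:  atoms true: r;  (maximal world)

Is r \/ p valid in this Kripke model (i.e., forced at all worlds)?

Not every world: 0 ||-/- r \/ p.
0 ||-/- r \/ p: neither disjunct is forced at 0.
0 lacks atom r, so 0 ||-/- r.

No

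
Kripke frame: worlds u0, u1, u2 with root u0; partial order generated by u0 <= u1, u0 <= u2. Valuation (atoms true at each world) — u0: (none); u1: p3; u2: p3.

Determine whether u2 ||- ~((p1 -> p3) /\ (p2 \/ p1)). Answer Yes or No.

u2 ||- ~((p1 -> p3) /\ (p2 \/ p1)): no world accessible from u2 forces (p1 -> p3) /\ (p2 \/ p1).

Yes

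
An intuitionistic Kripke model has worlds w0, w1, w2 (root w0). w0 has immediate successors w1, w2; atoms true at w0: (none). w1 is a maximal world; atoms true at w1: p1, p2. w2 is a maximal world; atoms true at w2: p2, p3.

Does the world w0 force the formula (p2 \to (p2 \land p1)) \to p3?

w0 \nVdash (p2 \to (p2 \land p1)) \to p3: at the accessible world w1, w1 \Vdash p2 \to (p2 \land p1) but w1 \nVdash p3.
w1 lacks atom p3, so w1 \nVdash p3.

No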